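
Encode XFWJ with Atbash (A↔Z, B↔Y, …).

CUDQ

X(23) → C(2)
F(5) → U(20)
W(22) → D(3)
J(9) → Q(16)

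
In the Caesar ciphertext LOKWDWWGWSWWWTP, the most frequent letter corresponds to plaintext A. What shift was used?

The most frequent ciphertext letter is W (appears 7 times).
W is position 22; A is position 0.
Shift = 22.

22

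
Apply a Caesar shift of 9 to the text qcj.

zls

q(16): 16+9=25 → z
c(2): 2+9=11 → l
j(9): 9+9=18 → s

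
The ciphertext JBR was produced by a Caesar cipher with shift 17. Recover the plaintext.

SKA

J(9): 9−17=-8≡18 → S
B(1): 1−17=-16≡10 → K
R(17): 17−17=0 → A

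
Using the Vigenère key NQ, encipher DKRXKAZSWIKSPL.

QAENXQMIJYXICB

Repeat the key across the message: NQNQNQNQNQNQNQ
D(3)+N(13): 16 → Q
K(10)+Q(16): 26≡0 → A
R(17)+N(13): 30≡4 → E
X(23)+Q(16): 39≡13 → N
K(10)+N(13): 23 → X
A(0)+Q(16): 16 → Q
Z(25)+N(13): 38≡12 → M
S(18)+Q(16): 34≡8 → I
W(22)+N(13): 35≡9 → J
I(8)+Q(16): 24 → Y
K(10)+N(13): 23 → X
S(18)+Q(16): 34≡8 → I
P(15)+N(13): 28≡2 → C
L(11)+Q(16): 27≡1 → B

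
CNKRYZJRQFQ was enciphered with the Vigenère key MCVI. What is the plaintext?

QLPJMXOJEDV

Repeat the key across the ciphertext: MCVIMCVIMCV
C(2)−M(12): -10≡16 → Q
N(13)−C(2): 11 → L
K(10)−V(21): -11≡15 → P
R(17)−I(8): 9 → J
Y(24)−M(12): 12 → M
Z(25)−C(2): 23 → X
J(9)−V(21): -12≡14 → O
R(17)−I(8): 9 → J
Q(16)−M(12): 4 → E
F(5)−C(2): 3 → D
Q(16)−V(21): -5≡21 → V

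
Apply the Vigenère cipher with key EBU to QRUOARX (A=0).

USOSBLB

Repeat the key across the message: EBUEBUE
Q(16)+E(4): 20 → U
R(17)+B(1): 18 → S
U(20)+U(20): 40≡14 → O
O(14)+E(4): 18 → S
A(0)+B(1): 1 → B
R(17)+U(20): 37≡11 → L
X(23)+E(4): 27≡1 → B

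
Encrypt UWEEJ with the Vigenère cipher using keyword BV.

VRFZK

Repeat the key across the message: BVBVB
U(20)+B(1): 21 → V
W(22)+V(21): 43≡17 → R
E(4)+B(1): 5 → F
E(4)+V(21): 25 → Z
J(9)+B(1): 10 → K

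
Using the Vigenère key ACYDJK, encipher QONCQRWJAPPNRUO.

QQLFZBWLYSYXRWM

Repeat the key across the message: ACYDJKACYDJKACY
Q(16)+A(0): 16 → Q
O(14)+C(2): 16 → Q
N(13)+Y(24): 37≡11 → L
C(2)+D(3): 5 → F
Q(16)+J(9): 25 → Z
R(17)+K(10): 27≡1 → B
W(22)+A(0): 22 → W
J(9)+C(2): 11 → L
A(0)+Y(24): 24 → Y
P(15)+D(3): 18 → S
P(15)+J(9): 24 → Y
N(13)+K(10): 23 → X
R(17)+A(0): 17 → R
U(20)+C(2): 22 → W
O(14)+Y(24): 38≡12 → M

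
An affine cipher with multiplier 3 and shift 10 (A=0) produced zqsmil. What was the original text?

fcusij

The inverse of 3 mod 26 is 9, since 3·9=27≡1. Apply D(y)=9·(y−10) mod 26:
z(25): 9·(25−10)=135≡5 → f
q(16): 9·(16−10)=54≡2 → c
s(18): 9·(18−10)=72≡20 → u
m(12): 9·(12−10)=18 → s
i(8): 9·(8−10)=-18≡8 → i
l(11): 9·(11−10)=9 → j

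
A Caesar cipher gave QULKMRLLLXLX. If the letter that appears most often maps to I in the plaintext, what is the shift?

The most frequent ciphertext letter is L (appears 5 times).
L is position 11; I is position 8.
Shift = 3.

3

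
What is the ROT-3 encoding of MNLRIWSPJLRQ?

PQOULZVSMOUT

M(12): 12+3=15 → P
N(13): 13+3=16 → Q
L(11): 11+3=14 → O
R(17): 17+3=20 → U
I(8): 8+3=11 → L
W(22): 22+3=25 → Z
S(18): 18+3=21 → V
P(15): 15+3=18 → S
J(9): 9+3=12 → M
L(11): 11+3=14 → O
R(17): 17+3=20 → U
Q(16): 16+3=19 → T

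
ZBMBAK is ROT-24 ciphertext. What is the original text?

BDODCM

Z(25): 25−24=1 → B
B(1): 1−24=-23≡3 → D
M(12): 12−24=-12≡14 → O
B(1): 1−24=-23≡3 → D
A(0): 0−24=-24≡2 → C
K(10): 10−24=-14≡12 → M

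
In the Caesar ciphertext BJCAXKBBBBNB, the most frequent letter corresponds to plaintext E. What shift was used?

The most frequent ciphertext letter is B (appears 6 times).
B is position 1; E is position 4.
Shift = -3≡23.

23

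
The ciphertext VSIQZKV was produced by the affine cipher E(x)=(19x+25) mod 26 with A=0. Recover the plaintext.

IBVFARI

The inverse of 19 mod 26 is 11, since 19·11=209≡1. Apply D(y)=11·(y−25) mod 26:
V(21): 11·(21−25)=-44≡8 → I
S(18): 11·(18−25)=-77≡1 → B
I(8): 11·(8−25)=-187≡21 → V
Q(16): 11·(16−25)=-99≡5 → F
Z(25): 11·(25−25)=0 → A
K(10): 11·(10−25)=-165≡17 → R
V(21): 11·(21−25)=-44≡8 → I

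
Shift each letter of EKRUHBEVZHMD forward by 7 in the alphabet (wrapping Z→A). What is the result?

LRYBOILCGOTK

E(4): 4+7=11 → L
K(10): 10+7=17 → R
R(17): 17+7=24 → Y
U(20): 20+7=27≡1 → B
H(7): 7+7=14 → O
B(1): 1+7=8 → I
E(4): 4+7=11 → L
V(21): 21+7=28≡2 → C
Z(25): 25+7=32≡6 → G
H(7): 7+7=14 → O
M(12): 12+7=19 → T
D(3): 3+7=10 → K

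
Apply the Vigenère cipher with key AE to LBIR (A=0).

LFIV

Repeat the key across the message: AEAE
L(11)+A(0): 11 → L
B(1)+E(4): 5 → F
I(8)+A(0): 8 → I
R(17)+E(4): 21 → V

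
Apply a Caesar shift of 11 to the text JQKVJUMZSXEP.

UBVGUFXKDIPA

J(9): 9+11=20 → U
Q(16): 16+11=27≡1 → B
K(10): 10+11=21 → V
V(21): 21+11=32≡6 → G
J(9): 9+11=20 → U
U(20): 20+11=31≡5 → F
M(12): 12+11=23 → X
Z(25): 25+11=36≡10 → K
S(18): 18+11=29≡3 → D
X(23): 23+11=34≡8 → I
E(4): 4+11=15 → P
P(15): 15+11=26≡0 → A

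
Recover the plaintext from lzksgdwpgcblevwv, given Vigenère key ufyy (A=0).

rumumyyrmxdnkqyx

Repeat the key across the ciphertext: ufyyufyyufyyufyy
l(11)−u(20): -9≡17 → r
z(25)−f(5): 20 → u
k(10)−y(24): -14≡12 → m
s(18)−y(24): -6≡20 → u
g(6)−u(20): -14≡12 → m
d(3)−f(5): -2≡24 → y
w(22)−y(24): -2≡24 → y
p(15)−y(24): -9≡17 → r
g(6)−u(20): -14≡12 → m
c(2)−f(5): -3≡23 → x
b(1)−y(24): -23≡3 → d
l(11)−y(24): -13≡13 → n
e(4)−u(20): -16≡10 → k
v(21)−f(5): 16 → q
w(22)−y(24): -2≡24 → y
v(21)−y(24): -3≡23 → x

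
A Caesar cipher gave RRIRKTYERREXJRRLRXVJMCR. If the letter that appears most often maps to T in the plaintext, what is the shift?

24

The most frequent ciphertext letter is R (appears 9 times).
R is position 17; T is position 19.
Shift = -2≡24.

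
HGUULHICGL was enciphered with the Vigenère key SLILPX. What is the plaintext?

Repeat the key across the ciphertext: SLILPXSLIL
H(7)−S(18): -11≡15 → P
G(6)−L(11): -5≡21 → V
U(20)−I(8): 12 → M
U(20)−L(11): 9 → J
L(11)−P(15): -4≡22 → W
H(7)−X(23): -16≡10 → K
I(8)−S(18): -10≡16 → Q
C(2)−L(11): -9≡17 → R
G(6)−I(8): -2≡24 → Y
L(11)−L(11): 0 → A

PVMJWKQRYA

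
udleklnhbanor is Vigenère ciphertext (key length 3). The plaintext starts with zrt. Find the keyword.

vms

Subtract each crib letter from the matching ciphertext letter (mod 26):
u(20)−z(25)=-5≡21 → v
d(3)−r(17)=-14≡12 → m
l(11)−t(19)=-8≡18 → s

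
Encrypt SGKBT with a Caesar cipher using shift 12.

ESWNF

S(18): 18+12=30≡4 → E
G(6): 6+12=18 → S
K(10): 10+12=22 → W
B(1): 1+12=13 → N
T(19): 19+12=31≡5 → F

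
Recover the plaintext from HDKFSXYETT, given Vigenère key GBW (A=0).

Repeat the key across the ciphertext: GBWGBWGBWG
H(7)−G(6): 1 → B
D(3)−B(1): 2 → C
K(10)−W(22): -12≡14 → O
F(5)−G(6): -1≡25 → Z
S(18)−B(1): 17 → R
X(23)−W(22): 1 → B
Y(24)−G(6): 18 → S
E(4)−B(1): 3 → D
T(19)−W(22): -3≡23 → X
T(19)−G(6): 13 → N

BCOZRBSDXN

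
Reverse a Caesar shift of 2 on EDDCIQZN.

E(4): 4−2=2 → C
D(3): 3−2=1 → B
D(3): 3−2=1 → B
C(2): 2−2=0 → A
I(8): 8−2=6 → G
Q(16): 16−2=14 → O
Z(25): 25−2=23 → X
N(13): 13−2=11 → L

CBBAGOXL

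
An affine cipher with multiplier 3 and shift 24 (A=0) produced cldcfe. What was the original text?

The inverse of 3 mod 26 is 9, since 3·9=27≡1. Apply D(y)=9·(y−24) mod 26:
c(2): 9·(2−24)=-198≡10 → k
l(11): 9·(11−24)=-117≡13 → n
d(3): 9·(3−24)=-189≡19 → t
c(2): 9·(2−24)=-198≡10 → k
f(5): 9·(5−24)=-171≡11 → l
e(4): 9·(4−24)=-180≡2 → c

kntklc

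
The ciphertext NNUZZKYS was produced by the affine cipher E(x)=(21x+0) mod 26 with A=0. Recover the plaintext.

The inverse of 21 mod 26 is 5, since 21·5=105≡1. Apply D(y)=5·(y−0) mod 26:
N(13): 5·(13−0)=65≡13 → N
N(13): 5·(13−0)=65≡13 → N
U(20): 5·(20−0)=100≡22 → W
Z(25): 5·(25−0)=125≡21 → V
Z(25): 5·(25−0)=125≡21 → V
K(10): 5·(10−0)=50≡24 → Y
Y(24): 5·(24−0)=120≡16 → Q
S(18): 5·(18−0)=90≡12 → M

NNWVVYQM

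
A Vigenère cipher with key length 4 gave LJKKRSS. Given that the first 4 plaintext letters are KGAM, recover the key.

BDKY

Subtract each crib letter from the matching ciphertext letter (mod 26):
L(11)−K(10)=1 → B
J(9)−G(6)=3 → D
K(10)−A(0)=10 → K
K(10)−M(12)=-2≡24 → Y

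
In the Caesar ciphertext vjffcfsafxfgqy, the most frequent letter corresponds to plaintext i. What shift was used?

The most frequent ciphertext letter is f (appears 5 times).
f is position 5; i is position 8.
Shift = -3≡23.

23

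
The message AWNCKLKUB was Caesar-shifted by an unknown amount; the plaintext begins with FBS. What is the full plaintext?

FBSHPQPZG

From the crib: A(0)−F(5)=-5≡21, so the shift is 21.
Subtract 21 from each ciphertext letter:
A(0): 0−21=-21≡5 → F
W(22): 22−21=1 → B
N(13): 13−21=-8≡18 → S
C(2): 2−21=-19≡7 → H
K(10): 10−21=-11≡15 → P
L(11): 11−21=-10≡16 → Q
K(10): 10−21=-11≡15 → P
U(20): 20−21=-1≡25 → Z
B(1): 1−21=-20≡6 → G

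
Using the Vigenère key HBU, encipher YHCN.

Repeat the key across the message: HBUH
Y(24)+H(7): 31≡5 → F
H(7)+B(1): 8 → I
C(2)+U(20): 22 → W
N(13)+H(7): 20 → U

FIWU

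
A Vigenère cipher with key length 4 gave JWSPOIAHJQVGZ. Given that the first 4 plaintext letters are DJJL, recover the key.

GNJE

Subtract each crib letter from the matching ciphertext letter (mod 26):
J(9)−D(3)=6 → G
W(22)−J(9)=13 → N
S(18)−J(9)=9 → J
P(15)−L(11)=4 → E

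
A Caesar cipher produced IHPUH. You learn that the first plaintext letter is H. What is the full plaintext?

HGOTG

From the crib: I(8)−H(7)=1, so the shift is 1.
Subtract 1 from each ciphertext letter:
I(8): 8−1=7 → H
H(7): 7−1=6 → G
P(15): 15−1=14 → O
U(20): 20−1=19 → T
H(7): 7−1=6 → G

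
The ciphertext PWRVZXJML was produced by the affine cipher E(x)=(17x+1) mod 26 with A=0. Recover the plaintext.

The inverse of 17 mod 26 is 23, since 17·23=391≡1. Apply D(y)=23·(y−1) mod 26:
P(15): 23·(15−1)=322≡10 → K
W(22): 23·(22−1)=483≡15 → P
R(17): 23·(17−1)=368≡4 → E
V(21): 23·(21−1)=460≡18 → S
Z(25): 23·(25−1)=552≡6 → G
X(23): 23·(23−1)=506≡12 → M
J(9): 23·(9−1)=184≡2 → C
M(12): 23·(12−1)=253≡19 → T
L(11): 23·(11−1)=230≡22 → W

KPESGMCTW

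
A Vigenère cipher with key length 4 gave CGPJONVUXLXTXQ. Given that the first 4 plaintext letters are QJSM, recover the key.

MXXX

Subtract each crib letter from the matching ciphertext letter (mod 26):
C(2)−Q(16)=-14≡12 → M
G(6)−J(9)=-3≡23 → X
P(15)−S(18)=-3≡23 → X
J(9)−M(12)=-3≡23 → X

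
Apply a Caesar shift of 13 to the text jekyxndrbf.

j(9): 9+13=22 → w
e(4): 4+13=17 → r
k(10): 10+13=23 → x
y(24): 24+13=37≡11 → l
x(23): 23+13=36≡10 → k
n(13): 13+13=26≡0 → a
d(3): 3+13=16 → q
r(17): 17+13=30≡4 → e
b(1): 1+13=14 → o
f(5): 5+13=18 → s

wrxlkaqeos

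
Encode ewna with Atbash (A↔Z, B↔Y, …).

vdmz

e(4) → v(21)
w(22) → d(3)
n(13) → m(12)
a(0) → z(25)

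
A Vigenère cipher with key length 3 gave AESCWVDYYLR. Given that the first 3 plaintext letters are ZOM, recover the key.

BQG

Subtract each crib letter from the matching ciphertext letter (mod 26):
A(0)−Z(25)=-25≡1 → B
E(4)−O(14)=-10≡16 → Q
S(18)−M(12)=6 → G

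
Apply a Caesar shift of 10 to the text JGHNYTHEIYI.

J(9): 9+10=19 → T
G(6): 6+10=16 → Q
H(7): 7+10=17 → R
N(13): 13+10=23 → X
Y(24): 24+10=34≡8 → I
T(19): 19+10=29≡3 → D
H(7): 7+10=17 → R
E(4): 4+10=14 → O
I(8): 8+10=18 → S
Y(24): 24+10=34≡8 → I
I(8): 8+10=18 → S

TQRXIDROSIS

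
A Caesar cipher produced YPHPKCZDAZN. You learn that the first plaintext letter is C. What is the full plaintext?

CTLTOGDHEDR

From the crib: Y(24)−C(2)=22, so the shift is 22.
Subtract 22 from each ciphertext letter:
Y(24): 24−22=2 → C
P(15): 15−22=-7≡19 → T
H(7): 7−22=-15≡11 → L
P(15): 15−22=-7≡19 → T
K(10): 10−22=-12≡14 → O
C(2): 2−22=-20≡6 → G
Z(25): 25−22=3 → D
D(3): 3−22=-19≡7 → H
A(0): 0−22=-22≡4 → E
Z(25): 25−22=3 → D
N(13): 13−22=-9≡17 → R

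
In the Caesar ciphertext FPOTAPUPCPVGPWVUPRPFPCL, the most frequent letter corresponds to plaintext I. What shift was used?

The most frequent ciphertext letter is P (appears 8 times).
P is position 15; I is position 8.
Shift = 7.

7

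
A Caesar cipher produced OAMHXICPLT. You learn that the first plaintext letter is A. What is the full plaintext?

From the crib: O(14)−A(0)=14, so the shift is 14.
Subtract 14 from each ciphertext letter:
O(14): 14−14=0 → A
A(0): 0−14=-14≡12 → M
M(12): 12−14=-2≡24 → Y
H(7): 7−14=-7≡19 → T
X(23): 23−14=9 → J
I(8): 8−14=-6≡20 → U
C(2): 2−14=-12≡14 → O
P(15): 15−14=1 → B
L(11): 11−14=-3≡23 → X
T(19): 19−14=5 → F

AMYTJUOBXF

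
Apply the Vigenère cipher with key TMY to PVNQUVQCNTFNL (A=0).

Repeat the key across the message: TMYTMYTMYTMYT
P(15)+T(19): 34≡8 → I
V(21)+M(12): 33≡7 → H
N(13)+Y(24): 37≡11 → L
Q(16)+T(19): 35≡9 → J
U(20)+M(12): 32≡6 → G
V(21)+Y(24): 45≡19 → T
Q(16)+T(19): 35≡9 → J
C(2)+M(12): 14 → O
N(13)+Y(24): 37≡11 → L
T(19)+T(19): 38≡12 → M
F(5)+M(12): 17 → R
N(13)+Y(24): 37≡11 → L
L(11)+T(19): 30≡4 → E

IHLJGTJOLMRLE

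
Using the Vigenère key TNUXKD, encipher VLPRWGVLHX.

Repeat the key across the message: TNUXKDTNUX
V(21)+T(19): 40≡14 → O
L(11)+N(13): 24 → Y
P(15)+U(20): 35≡9 → J
R(17)+X(23): 40≡14 → O
W(22)+K(10): 32≡6 → G
G(6)+D(3): 9 → J
V(21)+T(19): 40≡14 → O
L(11)+N(13): 24 → Y
H(7)+U(20): 27≡1 → B
X(23)+X(23): 46≡20 → U

OYJOGJOYBU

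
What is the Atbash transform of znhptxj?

amskgcq

z(25) → a(0)
n(13) → m(12)
h(7) → s(18)
p(15) → k(10)
t(19) → g(6)
x(23) → c(2)
j(9) → q(16)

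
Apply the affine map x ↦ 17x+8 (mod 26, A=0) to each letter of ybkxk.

azwjw

y(24): 17·24+8=416≡0 → a
b(1): 17·1+8=25 → z
k(10): 17·10+8=178≡22 → w
x(23): 17·23+8=399≡9 → j
k(10): 17·10+8=178≡22 → w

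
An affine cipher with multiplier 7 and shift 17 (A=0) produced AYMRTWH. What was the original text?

The inverse of 7 mod 26 is 15, since 7·15=105≡1. Apply D(y)=15·(y−17) mod 26:
A(0): 15·(0−17)=-255≡5 → F
Y(24): 15·(24−17)=105≡1 → B
M(12): 15·(12−17)=-75≡3 → D
R(17): 15·(17−17)=0 → A
T(19): 15·(19−17)=30≡4 → E
W(22): 15·(22−17)=75≡23 → X
H(7): 15·(7−17)=-150≡6 → G

FBDAEXG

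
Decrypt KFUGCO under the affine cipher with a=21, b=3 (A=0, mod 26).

JKHPVD

The inverse of 21 mod 26 is 5, since 21·5=105≡1. Apply D(y)=5·(y−3) mod 26:
K(10): 5·(10−3)=35≡9 → J
F(5): 5·(5−3)=10 → K
U(20): 5·(20−3)=85≡7 → H
G(6): 5·(6−3)=15 → P
C(2): 5·(2−3)=-5≡21 → V
O(14): 5·(14−3)=55≡3 → D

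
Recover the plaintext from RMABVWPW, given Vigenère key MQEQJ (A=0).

Repeat the key across the ciphertext: MQEQJMQE
R(17)−M(12): 5 → F
M(12)−Q(16): -4≡22 → W
A(0)−E(4): -4≡22 → W
B(1)−Q(16): -15≡11 → L
V(21)−J(9): 12 → M
W(22)−M(12): 10 → K
P(15)−Q(16): -1≡25 → Z
W(22)−E(4): 18 → S

FWWLMKZS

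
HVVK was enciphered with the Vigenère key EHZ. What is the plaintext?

DOWG

Repeat the key across the ciphertext: EHZE
H(7)−E(4): 3 → D
V(21)−H(7): 14 → O
V(21)−Z(25): -4≡22 → W
K(10)−E(4): 6 → G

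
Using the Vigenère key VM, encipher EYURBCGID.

ZKPDWOBUY

Repeat the key across the message: VMVMVMVMV
E(4)+V(21): 25 → Z
Y(24)+M(12): 36≡10 → K
U(20)+V(21): 41≡15 → P
R(17)+M(12): 29≡3 → D
B(1)+V(21): 22 → W
C(2)+M(12): 14 → O
G(6)+V(21): 27≡1 → B
I(8)+M(12): 20 → U
D(3)+V(21): 24 → Y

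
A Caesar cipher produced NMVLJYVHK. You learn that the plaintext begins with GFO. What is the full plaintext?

GFOECROAD

From the crib: N(13)−G(6)=7, so the shift is 7.
Subtract 7 from each ciphertext letter:
N(13): 13−7=6 → G
M(12): 12−7=5 → F
V(21): 21−7=14 → O
L(11): 11−7=4 → E
J(9): 9−7=2 → C
Y(24): 24−7=17 → R
V(21): 21−7=14 → O
H(7): 7−7=0 → A
K(10): 10−7=3 → D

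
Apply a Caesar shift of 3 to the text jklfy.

j(9): 9+3=12 → m
k(10): 10+3=13 → n
l(11): 11+3=14 → o
f(5): 5+3=8 → i
y(24): 24+3=27≡1 → b

mnoib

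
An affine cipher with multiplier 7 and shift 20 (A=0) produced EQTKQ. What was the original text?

The inverse of 7 mod 26 is 15, since 7·15=105≡1. Apply D(y)=15·(y−20) mod 26:
E(4): 15·(4−20)=-240≡20 → U
Q(16): 15·(16−20)=-60≡18 → S
T(19): 15·(19−20)=-15≡11 → L
K(10): 15·(10−20)=-150≡6 → G
Q(16): 15·(16−20)=-60≡18 → S

USLGS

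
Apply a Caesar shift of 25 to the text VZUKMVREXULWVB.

V(21): 21+25=46≡20 → U
Z(25): 25+25=50≡24 → Y
U(20): 20+25=45≡19 → T
K(10): 10+25=35≡9 → J
M(12): 12+25=37≡11 → L
V(21): 21+25=46≡20 → U
R(17): 17+25=42≡16 → Q
E(4): 4+25=29≡3 → D
X(23): 23+25=48≡22 → W
U(20): 20+25=45≡19 → T
L(11): 11+25=36≡10 → K
W(22): 22+25=47≡21 → V
V(21): 21+25=46≡20 → U
B(1): 1+25=26≡0 → A

UYTJLUQDWTKVUA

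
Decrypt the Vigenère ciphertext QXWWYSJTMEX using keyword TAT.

Repeat the key across the ciphertext: TATTATTATTA
Q(16)−T(19): -3≡23 → X
X(23)−A(0): 23 → X
W(22)−T(19): 3 → D
W(22)−T(19): 3 → D
Y(24)−A(0): 24 → Y
S(18)−T(19): -1≡25 → Z
J(9)−T(19): -10≡16 → Q
T(19)−A(0): 19 → T
M(12)−T(19): -7≡19 → T
E(4)−T(19): -15≡11 → L
X(23)−A(0): 23 → X

XXDDYZQTTLX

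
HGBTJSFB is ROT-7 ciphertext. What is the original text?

AZUMCLYU

H(7): 7−7=0 → A
G(6): 6−7=-1≡25 → Z
B(1): 1−7=-6≡20 → U
T(19): 19−7=12 → M
J(9): 9−7=2 → C
S(18): 18−7=11 → L
F(5): 5−7=-2≡24 → Y
B(1): 1−7=-6≡20 → U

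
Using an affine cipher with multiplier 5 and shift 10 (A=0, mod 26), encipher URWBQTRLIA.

GRQPMBRNYK

U(20): 5·20+10=110≡6 → G
R(17): 5·17+10=95≡17 → R
W(22): 5·22+10=120≡16 → Q
B(1): 5·1+10=15 → P
Q(16): 5·16+10=90≡12 → M
T(19): 5·19+10=105≡1 → B
R(17): 5·17+10=95≡17 → R
L(11): 5·11+10=65≡13 → N
I(8): 5·8+10=50≡24 → Y
A(0): 5·0+10=10 → K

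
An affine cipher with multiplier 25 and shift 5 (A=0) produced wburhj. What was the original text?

The inverse of 25 mod 26 is 25, since 25·25=625≡1. Apply D(y)=25·(y−5) mod 26:
w(22): 25·(22−5)=425≡9 → j
b(1): 25·(1−5)=-100≡4 → e
u(20): 25·(20−5)=375≡11 → l
r(17): 25·(17−5)=300≡14 → o
h(7): 25·(7−5)=50≡24 → y
j(9): 25·(9−5)=100≡22 → w

jeloyw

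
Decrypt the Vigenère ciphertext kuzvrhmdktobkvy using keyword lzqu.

zvjbgiwjzuyhzwi

Repeat the key across the ciphertext: lzqulzqulzqulzq
k(10)−l(11): -1≡25 → z
u(20)−z(25): -5≡21 → v
z(25)−q(16): 9 → j
v(21)−u(20): 1 → b
r(17)−l(11): 6 → g
h(7)−z(25): -18≡8 → i
m(12)−q(16): -4≡22 → w
d(3)−u(20): -17≡9 → j
k(10)−l(11): -1≡25 → z
t(19)−z(25): -6≡20 → u
o(14)−q(16): -2≡24 → y
b(1)−u(20): -19≡7 → h
k(10)−l(11): -1≡25 → z
v(21)−z(25): -4≡22 → w
y(24)−q(16): 8 → i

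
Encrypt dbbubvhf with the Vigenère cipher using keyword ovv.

rwwiwqva

Repeat the key across the message: ovvovvov
d(3)+o(14): 17 → r
b(1)+v(21): 22 → w
b(1)+v(21): 22 → w
u(20)+o(14): 34≡8 → i
b(1)+v(21): 22 → w
v(21)+v(21): 42≡16 → q
h(7)+o(14): 21 → v
f(5)+v(21): 26≡0 → a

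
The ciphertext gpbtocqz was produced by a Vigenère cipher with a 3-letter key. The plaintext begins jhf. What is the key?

Subtract each crib letter from the matching ciphertext letter (mod 26):
g(6)−j(9)=-3≡23 → x
p(15)−h(7)=8 → i
b(1)−f(5)=-4≡22 → w

xiw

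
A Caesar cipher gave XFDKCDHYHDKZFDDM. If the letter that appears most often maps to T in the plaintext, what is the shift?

The most frequent ciphertext letter is D (appears 5 times).
D is position 3; T is position 19.
Shift = -16≡10.

10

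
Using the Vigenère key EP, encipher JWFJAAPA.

NLJYEPTP

Repeat the key across the message: EPEPEPEP
J(9)+E(4): 13 → N
W(22)+P(15): 37≡11 → L
F(5)+E(4): 9 → J
J(9)+P(15): 24 → Y
A(0)+E(4): 4 → E
A(0)+P(15): 15 → P
P(15)+E(4): 19 → T
A(0)+P(15): 15 → P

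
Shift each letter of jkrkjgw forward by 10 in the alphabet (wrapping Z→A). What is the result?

tubutqg

j(9): 9+10=19 → t
k(10): 10+10=20 → u
r(17): 17+10=27≡1 → b
k(10): 10+10=20 → u
j(9): 9+10=19 → t
g(6): 6+10=16 → q
w(22): 22+10=32≡6 → g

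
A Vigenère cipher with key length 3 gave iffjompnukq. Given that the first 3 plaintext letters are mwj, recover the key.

Subtract each crib letter from the matching ciphertext letter (mod 26):
i(8)−m(12)=-4≡22 → w
f(5)−w(22)=-17≡9 → j
f(5)−j(9)=-4≡22 → w

wjw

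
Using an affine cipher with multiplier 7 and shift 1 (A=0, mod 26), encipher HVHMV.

YSYHS

H(7): 7·7+1=50≡24 → Y
V(21): 7·21+1=148≡18 → S
H(7): 7·7+1=50≡24 → Y
M(12): 7·12+1=85≡7 → H
V(21): 7·21+1=148≡18 → S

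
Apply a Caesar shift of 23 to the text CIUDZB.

C(2): 2+23=25 → Z
I(8): 8+23=31≡5 → F
U(20): 20+23=43≡17 → R
D(3): 3+23=26≡0 → A
Z(25): 25+23=48≡22 → W
B(1): 1+23=24 → Y

ZFRAWY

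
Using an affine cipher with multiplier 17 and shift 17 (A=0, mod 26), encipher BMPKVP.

B(1): 17·1+17=34≡8 → I
M(12): 17·12+17=221≡13 → N
P(15): 17·15+17=272≡12 → M
K(10): 17·10+17=187≡5 → F
V(21): 17·21+17=374≡10 → K
P(15): 17·15+17=272≡12 → M

INMFKM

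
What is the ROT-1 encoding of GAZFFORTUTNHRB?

HBAGGPSUVUOISC

G(6): 6+1=7 → H
A(0): 0+1=1 → B
Z(25): 25+1=26≡0 → A
F(5): 5+1=6 → G
F(5): 5+1=6 → G
O(14): 14+1=15 → P
R(17): 17+1=18 → S
T(19): 19+1=20 → U
U(20): 20+1=21 → V
T(19): 19+1=20 → U
N(13): 13+1=14 → O
H(7): 7+1=8 → I
R(17): 17+1=18 → S
B(1): 1+1=2 → C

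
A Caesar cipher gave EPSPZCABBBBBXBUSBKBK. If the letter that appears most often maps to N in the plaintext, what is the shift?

14

The most frequent ciphertext letter is B (appears 8 times).
B is position 1; N is position 13.
Shift = -12≡14.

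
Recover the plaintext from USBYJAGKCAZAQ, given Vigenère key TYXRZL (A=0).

Repeat the key across the ciphertext: TYXRZLTYXRZLT
U(20)−T(19): 1 → B
S(18)−Y(24): -6≡20 → U
B(1)−X(23): -22≡4 → E
Y(24)−R(17): 7 → H
J(9)−Z(25): -16≡10 → K
A(0)−L(11): -11≡15 → P
G(6)−T(19): -13≡13 → N
K(10)−Y(24): -14≡12 → M
C(2)−X(23): -21≡5 → F
A(0)−R(17): -17≡9 → J
Z(25)−Z(25): 0 → A
A(0)−L(11): -11≡15 → P
Q(16)−T(19): -3≡23 → X

BUEHKPNMFJAPX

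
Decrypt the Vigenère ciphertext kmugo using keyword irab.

cvufg

Repeat the key across the ciphertext: irabi
k(10)−i(8): 2 → c
m(12)−r(17): -5≡21 → v
u(20)−a(0): 20 → u
g(6)−b(1): 5 → f
o(14)−i(8): 6 → g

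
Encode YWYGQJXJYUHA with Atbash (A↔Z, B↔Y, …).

BDBTJQCQBFSZ

Y(24) → B(1)
W(22) → D(3)
Y(24) → B(1)
G(6) → T(19)
Q(16) → J(9)
J(9) → Q(16)
X(23) → C(2)
J(9) → Q(16)
Y(24) → B(1)
U(20) → F(5)
H(7) → S(18)
A(0) → Z(25)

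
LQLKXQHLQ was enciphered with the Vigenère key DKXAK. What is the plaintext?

Repeat the key across the ciphertext: DKXAKDKXA
L(11)−D(3): 8 → I
Q(16)−K(10): 6 → G
L(11)−X(23): -12≡14 → O
K(10)−A(0): 10 → K
X(23)−K(10): 13 → N
Q(16)−D(3): 13 → N
H(7)−K(10): -3≡23 → X
L(11)−X(23): -12≡14 → O
Q(16)−A(0): 16 → Q

IGOKNNXOQ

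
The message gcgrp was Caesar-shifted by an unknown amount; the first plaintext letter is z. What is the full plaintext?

From the crib: g(6)−z(25)=-19≡7, so the shift is 7.
Subtract 7 from each ciphertext letter:
g(6): 6−7=-1≡25 → z
c(2): 2−7=-5≡21 → v
g(6): 6−7=-1≡25 → z
r(17): 17−7=10 → k
p(15): 15−7=8 → i

zvzki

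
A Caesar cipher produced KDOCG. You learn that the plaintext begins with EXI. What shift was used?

6

From the crib: K(10)−E(4)=6, so the shift is 6.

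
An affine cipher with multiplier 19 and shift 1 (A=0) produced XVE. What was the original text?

IMH

The inverse of 19 mod 26 is 11, since 19·11=209≡1. Apply D(y)=11·(y−1) mod 26:
X(23): 11·(23−1)=242≡8 → I
V(21): 11·(21−1)=220≡12 → M
E(4): 11·(4−1)=33≡7 → H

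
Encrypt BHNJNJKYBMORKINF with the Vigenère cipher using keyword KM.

LTXVXVUKLYYDUUXR

Repeat the key across the message: KMKMKMKMKMKMKMKM
B(1)+K(10): 11 → L
H(7)+M(12): 19 → T
N(13)+K(10): 23 → X
J(9)+M(12): 21 → V
N(13)+K(10): 23 → X
J(9)+M(12): 21 → V
K(10)+K(10): 20 → U
Y(24)+M(12): 36≡10 → K
B(1)+K(10): 11 → L
M(12)+M(12): 24 → Y
O(14)+K(10): 24 → Y
R(17)+M(12): 29≡3 → D
K(10)+K(10): 20 → U
I(8)+M(12): 20 → U
N(13)+K(10): 23 → X
F(5)+M(12): 17 → R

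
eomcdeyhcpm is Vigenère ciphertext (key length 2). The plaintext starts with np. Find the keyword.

rz

Subtract each crib letter from the matching ciphertext letter (mod 26):
e(4)−n(13)=-9≡17 → r
o(14)−p(15)=-1≡25 → z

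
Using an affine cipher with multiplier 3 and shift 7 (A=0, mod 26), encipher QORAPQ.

Q(16): 3·16+7=55≡3 → D
O(14): 3·14+7=49≡23 → X
R(17): 3·17+7=58≡6 → G
A(0): 3·0+7=7 → H
P(15): 3·15+7=52≡0 → A
Q(16): 3·16+7=55≡3 → D

DXGHAD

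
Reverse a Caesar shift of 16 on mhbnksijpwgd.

wrlxucstzgqn

m(12): 12−16=-4≡22 → w
h(7): 7−16=-9≡17 → r
b(1): 1−16=-15≡11 → l
n(13): 13−16=-3≡23 → x
k(10): 10−16=-6≡20 → u
s(18): 18−16=2 → c
i(8): 8−16=-8≡18 → s
j(9): 9−16=-7≡19 → t
p(15): 15−16=-1≡25 → z
w(22): 22−16=6 → g
g(6): 6−16=-10≡16 → q
d(3): 3−16=-13≡13 → n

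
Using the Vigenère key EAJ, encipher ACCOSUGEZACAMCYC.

Repeat the key across the message: EAJEAJEAJEAJEAJE
A(0)+E(4): 4 → E
C(2)+A(0): 2 → C
C(2)+J(9): 11 → L
O(14)+E(4): 18 → S
S(18)+A(0): 18 → S
U(20)+J(9): 29≡3 → D
G(6)+E(4): 10 → K
E(4)+A(0): 4 → E
Z(25)+J(9): 34≡8 → I
A(0)+E(4): 4 → E
C(2)+A(0): 2 → C
A(0)+J(9): 9 → J
M(12)+E(4): 16 → Q
C(2)+A(0): 2 → C
Y(24)+J(9): 33≡7 → H
C(2)+E(4): 6 → G

ECLSSDKEIECJQCHG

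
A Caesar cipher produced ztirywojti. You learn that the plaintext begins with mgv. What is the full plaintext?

From the crib: z(25)−m(12)=13, so the shift is 13.
Subtract 13 from each ciphertext letter:
z(25): 25−13=12 → m
t(19): 19−13=6 → g
i(8): 8−13=-5≡21 → v
r(17): 17−13=4 → e
y(24): 24−13=11 → l
w(22): 22−13=9 → j
o(14): 14−13=1 → b
j(9): 9−13=-4≡22 → w
t(19): 19−13=6 → g
i(8): 8−13=-5≡21 → v

mgveljbwgv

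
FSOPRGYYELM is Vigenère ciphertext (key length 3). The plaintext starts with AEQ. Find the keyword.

FOY

Subtract each crib letter from the matching ciphertext letter (mod 26):
F(5)−A(0)=5 → F
S(18)−E(4)=14 → O
O(14)−Q(16)=-2≡24 → Y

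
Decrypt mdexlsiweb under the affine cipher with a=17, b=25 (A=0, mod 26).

nolgqvzjlu

The inverse of 17 mod 26 is 23, since 17·23=391≡1. Apply D(y)=23·(y−25) mod 26:
m(12): 23·(12−25)=-299≡13 → n
d(3): 23·(3−25)=-506≡14 → o
e(4): 23·(4−25)=-483≡11 → l
x(23): 23·(23−25)=-46≡6 → g
l(11): 23·(11−25)=-322≡16 → q
s(18): 23·(18−25)=-161≡21 → v
i(8): 23·(8−25)=-391≡25 → z
w(22): 23·(22−25)=-69≡9 → j
e(4): 23·(4−25)=-483≡11 → l
b(1): 23·(1−25)=-552≡20 → u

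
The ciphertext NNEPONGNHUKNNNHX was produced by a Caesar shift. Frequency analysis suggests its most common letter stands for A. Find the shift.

13

The most frequent ciphertext letter is N (appears 7 times).
N is position 13; A is position 0.
Shift = 13.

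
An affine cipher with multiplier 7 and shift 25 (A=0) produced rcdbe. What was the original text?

ktiex

The inverse of 7 mod 26 is 15, since 7·15=105≡1. Apply D(y)=15·(y−25) mod 26:
r(17): 15·(17−25)=-120≡10 → k
c(2): 15·(2−25)=-345≡19 → t
d(3): 15·(3−25)=-330≡8 → i
b(1): 15·(1−25)=-360≡4 → e
e(4): 15·(4−25)=-315≡23 → x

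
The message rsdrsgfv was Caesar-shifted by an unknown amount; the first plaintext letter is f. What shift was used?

From the crib: r(17)−f(5)=12, so the shift is 12.

12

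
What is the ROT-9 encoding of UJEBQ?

DSNKZ

U(20): 20+9=29≡3 → D
J(9): 9+9=18 → S
E(4): 4+9=13 → N
B(1): 1+9=10 → K
Q(16): 16+9=25 → Z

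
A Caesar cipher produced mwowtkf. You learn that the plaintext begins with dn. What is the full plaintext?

From the crib: m(12)−d(3)=9, so the shift is 9.
Subtract 9 from each ciphertext letter:
m(12): 12−9=3 → d
w(22): 22−9=13 → n
o(14): 14−9=5 → f
w(22): 22−9=13 → n
t(19): 19−9=10 → k
k(10): 10−9=1 → b
f(5): 5−9=-4≡22 → w

dnfnkbw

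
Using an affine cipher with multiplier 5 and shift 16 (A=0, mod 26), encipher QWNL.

Q(16): 5·16+16=96≡18 → S
W(22): 5·22+16=126≡22 → W
N(13): 5·13+16=81≡3 → D
L(11): 5·11+16=71≡19 → T

SWDT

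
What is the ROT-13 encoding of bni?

oav

b(1): 1+13=14 → o
n(13): 13+13=26≡0 → a
i(8): 8+13=21 → v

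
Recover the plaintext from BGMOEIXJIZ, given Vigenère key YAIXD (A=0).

DGERBKXBLW

Repeat the key across the ciphertext: YAIXDYAIXD
B(1)−Y(24): -23≡3 → D
G(6)−A(0): 6 → G
M(12)−I(8): 4 → E
O(14)−X(23): -9≡17 → R
E(4)−D(3): 1 → B
I(8)−Y(24): -16≡10 → K
X(23)−A(0): 23 → X
J(9)−I(8): 1 → B
I(8)−X(23): -15≡11 → L
Z(25)−D(3): 22 → W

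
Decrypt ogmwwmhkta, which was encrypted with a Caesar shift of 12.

cuakkavyho

o(14): 14−12=2 → c
g(6): 6−12=-6≡20 → u
m(12): 12−12=0 → a
w(22): 22−12=10 → k
w(22): 22−12=10 → k
m(12): 12−12=0 → a
h(7): 7−12=-5≡21 → v
k(10): 10−12=-2≡24 → y
t(19): 19−12=7 → h
a(0): 0−12=-12≡14 → o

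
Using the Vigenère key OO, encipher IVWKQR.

WJKYEF

Repeat the key across the message: OOOOOO
I(8)+O(14): 22 → W
V(21)+O(14): 35≡9 → J
W(22)+O(14): 36≡10 → K
K(10)+O(14): 24 → Y
Q(16)+O(14): 30≡4 → E
R(17)+O(14): 31≡5 → F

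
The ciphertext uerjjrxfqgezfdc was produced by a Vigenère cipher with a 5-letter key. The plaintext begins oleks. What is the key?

gtnzr

Subtract each crib letter from the matching ciphertext letter (mod 26):
u(20)−o(14)=6 → g
e(4)−l(11)=-7≡19 → t
r(17)−e(4)=13 → n
j(9)−k(10)=-1≡25 → z
j(9)−s(18)=-9≡17 → r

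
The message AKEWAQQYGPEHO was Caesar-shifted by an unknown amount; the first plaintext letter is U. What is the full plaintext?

UEYQUKKSAJYBI

From the crib: A(0)−U(20)=-20≡6, so the shift is 6.
Subtract 6 from each ciphertext letter:
A(0): 0−6=-6≡20 → U
K(10): 10−6=4 → E
E(4): 4−6=-2≡24 → Y
W(22): 22−6=16 → Q
A(0): 0−6=-6≡20 → U
Q(16): 16−6=10 → K
Q(16): 16−6=10 → K
Y(24): 24−6=18 → S
G(6): 6−6=0 → A
P(15): 15−6=9 → J
E(4): 4−6=-2≡24 → Y
H(7): 7−6=1 → B
O(14): 14−6=8 → I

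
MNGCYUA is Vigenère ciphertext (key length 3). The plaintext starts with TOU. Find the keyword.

TZM

Subtract each crib letter from the matching ciphertext letter (mod 26):
M(12)−T(19)=-7≡19 → T
N(13)−O(14)=-1≡25 → Z
G(6)−U(20)=-14≡12 → M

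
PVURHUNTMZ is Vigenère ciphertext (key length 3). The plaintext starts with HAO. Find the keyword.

IVG

Subtract each crib letter from the matching ciphertext letter (mod 26):
P(15)−H(7)=8 → I
V(21)−A(0)=21 → V
U(20)−O(14)=6 → G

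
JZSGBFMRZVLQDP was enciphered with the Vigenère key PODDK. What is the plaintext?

ULPDRQYOWLWCAM

Repeat the key across the ciphertext: PODDKPODDKPODD
J(9)−P(15): -6≡20 → U
Z(25)−O(14): 11 → L
S(18)−D(3): 15 → P
G(6)−D(3): 3 → D
B(1)−K(10): -9≡17 → R
F(5)−P(15): -10≡16 → Q
M(12)−O(14): -2≡24 → Y
R(17)−D(3): 14 → O
Z(25)−D(3): 22 → W
V(21)−K(10): 11 → L
L(11)−P(15): -4≡22 → W
Q(16)−O(14): 2 → C
D(3)−D(3): 0 → A
P(15)−D(3): 12 → M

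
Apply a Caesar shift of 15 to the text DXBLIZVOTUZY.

SMQAXOKDIJON

D(3): 3+15=18 → S
X(23): 23+15=38≡12 → M
B(1): 1+15=16 → Q
L(11): 11+15=26≡0 → A
I(8): 8+15=23 → X
Z(25): 25+15=40≡14 → O
V(21): 21+15=36≡10 → K
O(14): 14+15=29≡3 → D
T(19): 19+15=34≡8 → I
U(20): 20+15=35≡9 → J
Z(25): 25+15=40≡14 → O
Y(24): 24+15=39≡13 → N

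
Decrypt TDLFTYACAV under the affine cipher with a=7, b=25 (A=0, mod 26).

The inverse of 7 mod 26 is 15, since 7·15=105≡1. Apply D(y)=15·(y−25) mod 26:
T(19): 15·(19−25)=-90≡14 → O
D(3): 15·(3−25)=-330≡8 → I
L(11): 15·(11−25)=-210≡24 → Y
F(5): 15·(5−25)=-300≡12 → M
T(19): 15·(19−25)=-90≡14 → O
Y(24): 15·(24−25)=-15≡11 → L
A(0): 15·(0−25)=-375≡15 → P
C(2): 15·(2−25)=-345≡19 → T
A(0): 15·(0−25)=-375≡15 → P
V(21): 15·(21−25)=-60≡18 → S

OIYMOLPTPS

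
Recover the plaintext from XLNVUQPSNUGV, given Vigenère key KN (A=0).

Repeat the key across the ciphertext: KNKNKNKNKNKN
X(23)−K(10): 13 → N
L(11)−N(13): -2≡24 → Y
N(13)−K(10): 3 → D
V(21)−N(13): 8 → I
U(20)−K(10): 10 → K
Q(16)−N(13): 3 → D
P(15)−K(10): 5 → F
S(18)−N(13): 5 → F
N(13)−K(10): 3 → D
U(20)−N(13): 7 → H
G(6)−K(10): -4≡22 → W
V(21)−N(13): 8 → I

NYDIKDFFDHWI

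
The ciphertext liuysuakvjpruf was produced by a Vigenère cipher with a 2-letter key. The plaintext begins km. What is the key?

Subtract each crib letter from the matching ciphertext letter (mod 26):
l(11)−k(10)=1 → b
i(8)−m(12)=-4≡22 → w

bw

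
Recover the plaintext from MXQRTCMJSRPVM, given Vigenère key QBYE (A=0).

Repeat the key across the ciphertext: QBYEQBYEQBYEQ
M(12)−Q(16): -4≡22 → W
X(23)−B(1): 22 → W
Q(16)−Y(24): -8≡18 → S
R(17)−E(4): 13 → N
T(19)−Q(16): 3 → D
C(2)−B(1): 1 → B
M(12)−Y(24): -12≡14 → O
J(9)−E(4): 5 → F
S(18)−Q(16): 2 → C
R(17)−B(1): 16 → Q
P(15)−Y(24): -9≡17 → R
V(21)−E(4): 17 → R
M(12)−Q(16): -4≡22 → W

WWSNDBOFCQRRW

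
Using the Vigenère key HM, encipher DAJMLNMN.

KMQYSZTZ

Repeat the key across the message: HMHMHMHM
D(3)+H(7): 10 → K
A(0)+M(12): 12 → M
J(9)+H(7): 16 → Q
M(12)+M(12): 24 → Y
L(11)+H(7): 18 → S
N(13)+M(12): 25 → Z
M(12)+H(7): 19 → T
N(13)+M(12): 25 → Z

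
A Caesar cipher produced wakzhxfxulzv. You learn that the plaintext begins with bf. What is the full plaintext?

From the crib: w(22)−b(1)=21, so the shift is 21.
Subtract 21 from each ciphertext letter:
w(22): 22−21=1 → b
a(0): 0−21=-21≡5 → f
k(10): 10−21=-11≡15 → p
z(25): 25−21=4 → e
h(7): 7−21=-14≡12 → m
x(23): 23−21=2 → c
f(5): 5−21=-16≡10 → k
x(23): 23−21=2 → c
u(20): 20−21=-1≡25 → z
l(11): 11−21=-10≡16 → q
z(25): 25−21=4 → e
v(21): 21−21=0 → a

bfpemckczqea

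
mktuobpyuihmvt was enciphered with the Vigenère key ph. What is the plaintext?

Repeat the key across the ciphertext: phphphphphphph
m(12)−p(15): -3≡23 → x
k(10)−h(7): 3 → d
t(19)−p(15): 4 → e
u(20)−h(7): 13 → n
o(14)−p(15): -1≡25 → z
b(1)−h(7): -6≡20 → u
p(15)−p(15): 0 → a
y(24)−h(7): 17 → r
u(20)−p(15): 5 → f
i(8)−h(7): 1 → b
h(7)−p(15): -8≡18 → s
m(12)−h(7): 5 → f
v(21)−p(15): 6 → g
t(19)−h(7): 12 → m

xdenzuarfbsfgm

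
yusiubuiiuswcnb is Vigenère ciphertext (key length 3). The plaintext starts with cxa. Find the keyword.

Subtract each crib letter from the matching ciphertext letter (mod 26):
y(24)−c(2)=22 → w
u(20)−x(23)=-3≡23 → x
s(18)−a(0)=18 → s

wxs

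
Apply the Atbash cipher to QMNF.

JNMU

Q(16) → J(9)
M(12) → N(13)
N(13) → M(12)
F(5) → U(20)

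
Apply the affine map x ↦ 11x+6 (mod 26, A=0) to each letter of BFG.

RJU

B(1): 11·1+6=17 → R
F(5): 11·5+6=61≡9 → J
G(6): 11·6+6=72≡20 → U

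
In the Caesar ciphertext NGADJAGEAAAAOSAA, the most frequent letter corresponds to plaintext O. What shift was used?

The most frequent ciphertext letter is A (appears 8 times).
A is position 0; O is position 14.
Shift = -14≡12.

12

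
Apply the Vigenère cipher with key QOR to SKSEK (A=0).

IYJUY

Repeat the key across the message: QORQO
S(18)+Q(16): 34≡8 → I
K(10)+O(14): 24 → Y
S(18)+R(17): 35≡9 → J
E(4)+Q(16): 20 → U
K(10)+O(14): 24 → Y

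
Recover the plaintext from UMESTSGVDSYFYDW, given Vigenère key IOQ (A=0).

MYOKFCYHNKKPQPG

Repeat the key across the ciphertext: IOQIOQIOQIOQIOQ
U(20)−I(8): 12 → M
M(12)−O(14): -2≡24 → Y
E(4)−Q(16): -12≡14 → O
S(18)−I(8): 10 → K
T(19)−O(14): 5 → F
S(18)−Q(16): 2 → C
G(6)−I(8): -2≡24 → Y
V(21)−O(14): 7 → H
D(3)−Q(16): -13≡13 → N
S(18)−I(8): 10 → K
Y(24)−O(14): 10 → K
F(5)−Q(16): -11≡15 → P
Y(24)−I(8): 16 → Q
D(3)−O(14): -11≡15 → P
W(22)−Q(16): 6 → G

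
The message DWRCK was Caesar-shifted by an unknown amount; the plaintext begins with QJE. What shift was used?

From the crib: D(3)−Q(16)=-13≡13, so the shift is 13.

13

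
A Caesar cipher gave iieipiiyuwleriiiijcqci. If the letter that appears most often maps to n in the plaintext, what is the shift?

21

The most frequent ciphertext letter is i (appears 10 times).
i is position 8; n is position 13.
Shift = -5≡21.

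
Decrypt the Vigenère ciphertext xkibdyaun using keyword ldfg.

Repeat the key across the ciphertext: ldfgldfgl
x(23)−l(11): 12 → m
k(10)−d(3): 7 → h
i(8)−f(5): 3 → d
b(1)−g(6): -5≡21 → v
d(3)−l(11): -8≡18 → s
y(24)−d(3): 21 → v
a(0)−f(5): -5≡21 → v
u(20)−g(6): 14 → o
n(13)−l(11): 2 → c

mhdvsvvoc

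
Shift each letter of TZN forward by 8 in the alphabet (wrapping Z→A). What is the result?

BHV

T(19): 19+8=27≡1 → B
Z(25): 25+8=33≡7 → H
N(13): 13+8=21 → V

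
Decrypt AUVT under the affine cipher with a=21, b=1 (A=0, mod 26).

The inverse of 21 mod 26 is 5, since 21·5=105≡1. Apply D(y)=5·(y−1) mod 26:
A(0): 5·(0−1)=-5≡21 → V
U(20): 5·(20−1)=95≡17 → R
V(21): 5·(21−1)=100≡22 → W
T(19): 5·(19−1)=90≡12 → M

VRWM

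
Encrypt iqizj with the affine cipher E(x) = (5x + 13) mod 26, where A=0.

i(8): 5·8+13=53≡1 → b
q(16): 5·16+13=93≡15 → p
i(8): 5·8+13=53≡1 → b
z(25): 5·25+13=138≡8 → i
j(9): 5·9+13=58≡6 → g

bpbig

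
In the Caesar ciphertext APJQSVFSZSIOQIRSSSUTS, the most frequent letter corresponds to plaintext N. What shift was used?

The most frequent ciphertext letter is S (appears 7 times).
S is position 18; N is position 13.
Shift = 5.

5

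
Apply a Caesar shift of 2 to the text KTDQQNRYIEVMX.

K(10): 10+2=12 → M
T(19): 19+2=21 → V
D(3): 3+2=5 → F
Q(16): 16+2=18 → S
Q(16): 16+2=18 → S
N(13): 13+2=15 → P
R(17): 17+2=19 → T
Y(24): 24+2=26≡0 → A
I(8): 8+2=10 → K
E(4): 4+2=6 → G
V(21): 21+2=23 → X
M(12): 12+2=14 → O
X(23): 23+2=25 → Z

MVFSSPTAKGXOZ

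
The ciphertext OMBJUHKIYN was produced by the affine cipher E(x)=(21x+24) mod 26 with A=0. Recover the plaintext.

The inverse of 21 mod 26 is 5, since 21·5=105≡1. Apply D(y)=5·(y−24) mod 26:
O(14): 5·(14−24)=-50≡2 → C
M(12): 5·(12−24)=-60≡18 → S
B(1): 5·(1−24)=-115≡15 → P
J(9): 5·(9−24)=-75≡3 → D
U(20): 5·(20−24)=-20≡6 → G
H(7): 5·(7−24)=-85≡19 → T
K(10): 5·(10−24)=-70≡8 → I
I(8): 5·(8−24)=-80≡24 → Y
Y(24): 5·(24−24)=0 → A
N(13): 5·(13−24)=-55≡23 → X

CSPDGTIYAX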